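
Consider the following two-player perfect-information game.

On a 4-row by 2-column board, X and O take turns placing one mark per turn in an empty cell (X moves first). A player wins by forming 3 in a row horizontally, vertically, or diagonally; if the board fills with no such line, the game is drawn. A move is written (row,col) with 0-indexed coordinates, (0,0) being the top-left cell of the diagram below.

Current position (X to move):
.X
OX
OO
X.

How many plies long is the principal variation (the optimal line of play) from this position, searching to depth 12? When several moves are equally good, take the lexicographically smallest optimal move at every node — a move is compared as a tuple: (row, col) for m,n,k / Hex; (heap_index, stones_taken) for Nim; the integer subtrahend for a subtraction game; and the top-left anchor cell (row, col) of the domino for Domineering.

ply 1, X at .X/OX/OO/X. | (0,0)=+0→XX/OX/OO/X.*; (3,1)=-1→.X/OX/OO/XX
ply 2, O at XX/OX/OO/X. | (3,1)=+0→XX/OX/OO/XO*
ply 3: XX/OX/OO/XO is terminal +0 (X); from .X/OX/OO/X. depth 12

PV length from [.X/OX/OO/X.]: 2 plies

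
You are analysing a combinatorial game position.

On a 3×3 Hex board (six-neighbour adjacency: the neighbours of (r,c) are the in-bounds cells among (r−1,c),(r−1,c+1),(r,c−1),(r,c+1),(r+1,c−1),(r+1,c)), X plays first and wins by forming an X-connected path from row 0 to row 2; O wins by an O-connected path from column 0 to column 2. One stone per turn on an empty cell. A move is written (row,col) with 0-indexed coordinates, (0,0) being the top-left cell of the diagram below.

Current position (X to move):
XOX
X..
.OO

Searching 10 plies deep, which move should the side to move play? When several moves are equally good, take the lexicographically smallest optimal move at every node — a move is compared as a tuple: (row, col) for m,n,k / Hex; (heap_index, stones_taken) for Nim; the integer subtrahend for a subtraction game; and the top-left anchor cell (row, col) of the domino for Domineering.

X's best at [XOX/X../.OO]: (2,0)

ply 1, X at XOX/X../.OO | (1,1)=-1→XOX/XX./.OO; (1,2)=-1→XOX/X.X/.OO; (2,0)=+1→XOX/X../XOO*
ply 2: XOX/X../XOO is terminal -1 (O); from XOX/X../.OO depth 10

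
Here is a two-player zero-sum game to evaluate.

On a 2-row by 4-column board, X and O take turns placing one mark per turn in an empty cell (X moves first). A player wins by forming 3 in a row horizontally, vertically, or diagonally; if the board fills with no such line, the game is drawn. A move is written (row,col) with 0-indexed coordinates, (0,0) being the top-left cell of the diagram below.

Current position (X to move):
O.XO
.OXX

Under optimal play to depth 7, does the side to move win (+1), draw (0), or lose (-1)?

value(O.XO/.OXX, X) = 0

p1 X@[O.XO/.OXX]: (0,1)[OXXO/.OXX]+0* (1,0)[O.XO/XOXX]+0
p2 O@[OXXO/.OXX]: (1,0)[OXXO/OOXX]+0*
p3 X@[OXXO/OOXX] terminal +0; root [O.XO/.OXX] d7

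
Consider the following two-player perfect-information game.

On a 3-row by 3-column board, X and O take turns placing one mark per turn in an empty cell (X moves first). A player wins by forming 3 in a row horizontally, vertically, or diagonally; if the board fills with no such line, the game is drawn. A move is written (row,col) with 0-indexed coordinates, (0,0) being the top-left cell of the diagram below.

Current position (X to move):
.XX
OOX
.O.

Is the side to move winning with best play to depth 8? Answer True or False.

ply 1, X at .XX/OOX/.O. | (0,0)=+1→XXX/OOX/.O.*; (2,0)=+1→.XX/OOX/XO.; (2,2)=+1→.XX/OOX/.OX
ply 2: XXX/OOX/.O. is terminal -1 (O); from .XX/OOX/.O. depth 8

X winning at [.XX/OOX/.O.]: True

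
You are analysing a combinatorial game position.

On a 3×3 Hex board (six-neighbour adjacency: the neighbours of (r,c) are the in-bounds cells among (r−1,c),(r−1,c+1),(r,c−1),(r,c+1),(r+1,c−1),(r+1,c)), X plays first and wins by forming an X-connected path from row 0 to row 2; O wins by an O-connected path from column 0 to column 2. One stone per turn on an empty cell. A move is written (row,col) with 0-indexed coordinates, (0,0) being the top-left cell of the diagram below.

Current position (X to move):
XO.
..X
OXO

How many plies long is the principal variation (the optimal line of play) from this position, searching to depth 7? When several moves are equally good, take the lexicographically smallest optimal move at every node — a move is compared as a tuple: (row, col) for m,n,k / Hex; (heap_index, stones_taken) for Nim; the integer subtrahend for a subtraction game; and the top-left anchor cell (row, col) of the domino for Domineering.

[XO./..X/OXO] X move#1: (0,2):+1/XOX/..X/OXO*, (1,0):+1/XO./X.X/OXO, (1,1):+1/XO./.XX/OXO
[XOX/..X/OXO] end (terminal -1, O#2); searched XO./..X/OXO to 7

PV length from [XO./..X/OXO]: 1 ply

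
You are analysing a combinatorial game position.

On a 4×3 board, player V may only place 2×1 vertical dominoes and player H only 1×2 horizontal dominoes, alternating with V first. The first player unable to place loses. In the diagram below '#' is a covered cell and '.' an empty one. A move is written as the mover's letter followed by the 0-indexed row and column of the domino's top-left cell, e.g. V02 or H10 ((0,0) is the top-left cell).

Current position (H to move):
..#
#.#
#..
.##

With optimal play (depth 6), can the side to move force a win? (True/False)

[..#/#.#/#../.##] H move#1: H00:-1/###/#.#/#../.##*, H21:-1/..#/#.#/###/.##
[###/#.#/#../.##] V move#2: V11:+1/###/###/##./.##*
[###/###/##./.##] end (terminal -1, H#3); searched ..#/#.#/#../.## to 6

H winning at [..#/#.#/#../.##]: False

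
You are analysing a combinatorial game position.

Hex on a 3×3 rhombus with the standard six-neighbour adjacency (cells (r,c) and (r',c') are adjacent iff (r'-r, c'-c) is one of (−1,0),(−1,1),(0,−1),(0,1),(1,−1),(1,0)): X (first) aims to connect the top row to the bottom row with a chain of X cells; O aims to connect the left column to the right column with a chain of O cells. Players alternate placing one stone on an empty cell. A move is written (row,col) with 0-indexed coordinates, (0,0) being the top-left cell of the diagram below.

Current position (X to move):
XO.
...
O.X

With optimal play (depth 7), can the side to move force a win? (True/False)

ply 1, X at XO./.../O.X | (0,2)=-1→XOX/.../O.X; (1,0)=-1→XO./X../O.X; (1,1)=+1→XO./.X./O.X*; (1,2)=-1→XO./..X/O.X; (2,1)=-1→XO./.../OXX
ply 2, O at XO./.X./O.X | (0,2)=-1→XOO/.X./O.X*; (1,0)=-1→XO./OX./O.X; (1,2)=-1→XO./.XO/O.X; (2,1)=-1→XO./.X./OOX
ply 3, X at XOO/.X./O.X | (1,0)=+1→XOO/XX./O.X*; (1,2)=-1→XOO/.XX/O.X; (2,1)=-1→XOO/.X./OXX
ply 4, O at XOO/XX./O.X | (1,2)=-1→XOO/XXO/O.X*; (2,1)=-1→XOO/XX./OOX
ply 5, X at XOO/XXO/O.X | (2,1)=+1→XOO/XXO/OXX*
ply 6: XOO/XXO/OXX is terminal -1 (O); from XO./.../O.X depth 7

X winning at [XO./.../O.X]: True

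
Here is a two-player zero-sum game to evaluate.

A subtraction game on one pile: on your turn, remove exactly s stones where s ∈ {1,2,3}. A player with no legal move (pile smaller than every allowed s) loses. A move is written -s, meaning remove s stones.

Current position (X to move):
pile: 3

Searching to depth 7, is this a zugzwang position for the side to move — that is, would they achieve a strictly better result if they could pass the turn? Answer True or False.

ply 1, X at 3 | -1=-1→2; -2=-1→1; -3=+1→0*
ply 2: 0 is terminal -1 (O); from 3 depth 7
suppose X passes — search the same position with O to move:
pass> ply 1, O at 3 | -1=-1→2; -2=-1→1; -3=+1→0*
pass> ply 2: 0 is terminal -1 (X); from 3 depth 7
for X: play +1, pass -1

zugzwang(3, X) = False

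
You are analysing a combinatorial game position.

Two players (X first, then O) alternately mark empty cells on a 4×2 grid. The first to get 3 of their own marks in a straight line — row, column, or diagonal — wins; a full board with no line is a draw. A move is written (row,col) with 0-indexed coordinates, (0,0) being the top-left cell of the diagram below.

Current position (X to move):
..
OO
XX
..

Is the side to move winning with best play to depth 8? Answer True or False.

X winning at [../OO/XX/..]: False

ply 1, X at ../OO/XX/.. | (0,0)=+0→X./OO/XX/..*; (0,1)=+0→.X/OO/XX/..; (3,0)=+0→../OO/XX/X.; (3,1)=+0→../OO/XX/.X
ply 2, O at X./OO/XX/.. | (0,1)=+0→XO/OO/XX/..*; (3,0)=+0→X./OO/XX/O.; (3,1)=+0→X./OO/XX/.O
ply 3, X at XO/OO/XX/.. | (3,0)=+0→XO/OO/XX/X.*; (3,1)=+0→XO/OO/XX/.X
ply 4, O at XO/OO/XX/X. | (3,1)=+0→XO/OO/XX/XO*
ply 5: XO/OO/XX/XO is terminal +0 (X); from ../OO/XX/.. depth 8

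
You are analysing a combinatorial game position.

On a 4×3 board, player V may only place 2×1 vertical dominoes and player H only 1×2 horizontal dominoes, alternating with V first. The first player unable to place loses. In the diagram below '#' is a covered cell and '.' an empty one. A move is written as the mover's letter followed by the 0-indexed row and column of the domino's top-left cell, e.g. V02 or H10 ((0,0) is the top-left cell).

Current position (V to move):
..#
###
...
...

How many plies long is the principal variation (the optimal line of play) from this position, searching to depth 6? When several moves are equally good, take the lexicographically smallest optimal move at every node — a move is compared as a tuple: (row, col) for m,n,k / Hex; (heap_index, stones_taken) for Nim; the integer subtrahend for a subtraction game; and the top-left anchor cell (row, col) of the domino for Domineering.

ply 1, V at ..#/###/.../... | V20=-1→..#/###/#../#..; V21=+1→..#/###/.#./.#.*; V22=-1→..#/###/..#/..#
ply 2, H at ..#/###/.#./.#. | H00=-1→###/###/.#./.#.*
ply 3, V at ###/###/.#./.#. | V20=+1→###/###/##./##.*; V22=+1→###/###/.##/.##
ply 4: ###/###/##./##. is terminal -1 (H); from ..#/###/.../... depth 6

PV length from [..#/###/.../...]: 3 plies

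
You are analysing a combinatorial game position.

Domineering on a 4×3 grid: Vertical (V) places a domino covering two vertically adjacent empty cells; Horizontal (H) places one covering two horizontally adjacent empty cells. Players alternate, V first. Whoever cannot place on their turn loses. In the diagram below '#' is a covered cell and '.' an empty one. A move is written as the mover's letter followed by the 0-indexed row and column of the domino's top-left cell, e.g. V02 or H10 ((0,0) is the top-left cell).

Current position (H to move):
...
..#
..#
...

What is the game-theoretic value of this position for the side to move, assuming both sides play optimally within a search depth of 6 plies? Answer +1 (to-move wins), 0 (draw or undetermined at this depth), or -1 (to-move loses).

value(.../..#/..#/..., H) = -1

ply 1, H at .../..#/..#/... | H00=-1→##./..#/..#/...*; H01=-1→.##/..#/..#/...; H10=-1→.../###/..#/...; H20=-1→.../..#/###/...; H30=-1→.../..#/..#/##.; H31=-1→.../..#/..#/.##
ply 2, V at ##./..#/..#/... | V10=+1→##./#.#/#.#/...*; V11=+1→##./.##/.##/...; V20=+1→##./..#/#.#/#..; V21=+1→##./..#/.##/.#.
ply 3, H at ##./#.#/#.#/... | H30=-1→##./#.#/#.#/##.*; H31=-1→##./#.#/#.#/.##
ply 4, V at ##./#.#/#.#/##. | V11=+1→##./###/###/##.*
ply 5: ##./###/###/##. is terminal -1 (H); from .../..#/..#/... depth 6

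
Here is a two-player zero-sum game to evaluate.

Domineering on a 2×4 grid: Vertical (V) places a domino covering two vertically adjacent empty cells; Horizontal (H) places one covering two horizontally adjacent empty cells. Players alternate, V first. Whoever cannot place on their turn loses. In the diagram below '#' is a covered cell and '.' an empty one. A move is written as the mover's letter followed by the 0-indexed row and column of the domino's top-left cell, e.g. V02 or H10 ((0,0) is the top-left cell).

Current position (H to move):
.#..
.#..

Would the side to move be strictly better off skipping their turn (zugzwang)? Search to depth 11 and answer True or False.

zugzwang(.#../.#.., H) = False

p1 H@[.#../.#..]: H02[.###/.#..]+1* H12[.#../.###]+1
p2 V@[.###/.#..]: V00[####/##..]-1*
p3 H@[####/##..]: H12[####/####]+1*
p4 V@[####/####] terminal -1; root [.#../.#..] d11
suppose H passes — search the same position with V to move:
pass> p1 V@[.#../.#..]: V00[##../##..]-1 V02[.##./.##.]+1* V03[.#.#/.#.#]+1
pass> p2 H@[.##./.##.] terminal -1; root [.#../.#..] d11
for H: play +1, pass -1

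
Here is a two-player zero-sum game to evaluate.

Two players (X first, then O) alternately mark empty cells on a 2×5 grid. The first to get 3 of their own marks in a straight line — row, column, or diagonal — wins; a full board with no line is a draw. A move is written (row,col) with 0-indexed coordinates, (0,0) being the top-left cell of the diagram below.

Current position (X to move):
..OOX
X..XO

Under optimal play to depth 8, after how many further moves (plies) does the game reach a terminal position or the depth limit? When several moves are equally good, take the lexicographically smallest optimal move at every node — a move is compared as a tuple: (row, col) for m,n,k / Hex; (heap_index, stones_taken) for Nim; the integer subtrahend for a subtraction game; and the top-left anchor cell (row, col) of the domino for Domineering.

PV length from [..OOX/X..XO]: 4 plies

ply 1, X at ..OOX/X..XO | (0,0)=-1→X.OOX/X..XO; (0,1)=+0→.XOOX/X..XO*; (1,1)=-1→..OOX/XX.XO; (1,2)=-1→..OOX/X.XXO
ply 2, O at .XOOX/X..XO | (0,0)=+0→OXOOX/X..XO*; (1,1)=+0→.XOOX/XO.XO; (1,2)=+0→.XOOX/X.OXO
ply 3, X at OXOOX/X..XO | (1,1)=+0→OXOOX/XX.XO*; (1,2)=+0→OXOOX/X.XXO
ply 4, O at OXOOX/XX.XO | (1,2)=+0→OXOOX/XXOXO*
ply 5: OXOOX/XXOXO is terminal +0 (X); from ..OOX/X..XO depth 8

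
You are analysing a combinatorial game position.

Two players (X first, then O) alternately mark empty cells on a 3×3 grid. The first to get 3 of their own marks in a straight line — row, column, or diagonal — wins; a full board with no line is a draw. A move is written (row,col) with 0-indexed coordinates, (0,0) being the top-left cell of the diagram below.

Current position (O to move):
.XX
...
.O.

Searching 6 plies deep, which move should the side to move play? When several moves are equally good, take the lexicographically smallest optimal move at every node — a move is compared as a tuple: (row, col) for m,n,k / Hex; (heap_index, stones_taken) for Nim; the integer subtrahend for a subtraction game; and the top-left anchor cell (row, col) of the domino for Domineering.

O's best at [.XX/.../.O.]: (0,0)

ply 1, O at .XX/.../.O. | (0,0)=+0→OXX/.../.O.*; (1,0)=-1→.XX/O../.O.; (1,1)=-1→.XX/.O./.O.; (1,2)=-1→.XX/..O/.O.; (2,0)=-1→.XX/.../OO.; (2,2)=-1→.XX/.../.OO
ply 2, X at OXX/.../.O. | (1,0)=-1→OXX/X../.O.; (1,1)=-1→OXX/.X./.O.; (1,2)=-1→OXX/..X/.O.; (2,0)=+0→OXX/.../XO.*; (2,2)=+0→OXX/.../.OX
ply 3, O at OXX/.../XO. | (1,0)=-1→OXX/O../XO.; (1,1)=+0→OXX/.O./XO.*; (1,2)=-1→OXX/..O/XO.; (2,2)=-1→OXX/.../XOO
ply 4, X at OXX/.O./XO. | (1,0)=-1→OXX/XO./XO.; (1,2)=-1→OXX/.OX/XO.; (2,2)=+0→OXX/.O./XOX*
ply 5, O at OXX/.O./XOX | (1,0)=-1→OXX/OO./XOX; (1,2)=+0→OXX/.OO/XOX*
ply 6, X at OXX/.OO/XOX | (1,0)=+0→OXX/XOO/XOX*
ply 7: OXX/XOO/XOX is terminal +0 (O); from .XX/.../.O. depth 6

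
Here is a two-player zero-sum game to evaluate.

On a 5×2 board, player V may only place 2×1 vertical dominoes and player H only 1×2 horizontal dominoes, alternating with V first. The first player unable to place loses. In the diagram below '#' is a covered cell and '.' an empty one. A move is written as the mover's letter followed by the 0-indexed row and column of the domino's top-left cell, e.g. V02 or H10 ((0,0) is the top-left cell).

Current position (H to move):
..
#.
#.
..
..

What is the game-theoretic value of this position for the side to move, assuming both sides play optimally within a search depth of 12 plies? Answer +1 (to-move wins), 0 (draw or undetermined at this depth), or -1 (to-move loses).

p1 H@[../#./#./../..]: H00[##/#./#./../..]-1 H30[../#./#./##/..]+1* H40[../#./#./../##]+1
p2 V@[../#./#./##/..]: V01[.#/##/#./##/..]-1* V11[../##/##/##/..]-1
p3 H@[.#/##/#./##/..]: H40[.#/##/#./##/##]+1*
p4 V@[.#/##/#./##/##] terminal -1; root [../#./#./../..] d12

value(../#./#./../.., H) = +1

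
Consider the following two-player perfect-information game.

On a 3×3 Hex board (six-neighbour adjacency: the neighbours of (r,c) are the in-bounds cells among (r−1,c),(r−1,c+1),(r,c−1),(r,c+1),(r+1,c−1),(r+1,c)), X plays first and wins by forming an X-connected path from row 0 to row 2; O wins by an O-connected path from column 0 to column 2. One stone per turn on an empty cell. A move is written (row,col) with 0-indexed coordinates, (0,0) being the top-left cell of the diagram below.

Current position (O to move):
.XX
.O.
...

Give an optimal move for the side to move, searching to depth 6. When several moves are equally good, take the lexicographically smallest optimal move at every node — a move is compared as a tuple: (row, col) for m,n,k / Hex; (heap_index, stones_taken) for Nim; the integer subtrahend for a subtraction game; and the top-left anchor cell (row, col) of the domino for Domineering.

O's best at [.XX/.O./...]: (1,2)

[.XX/.O./...] O move#1: (0,0):-1/OXX/.O./..., (1,0):-1/.XX/OO./..., (1,2):+1/.XX/.OO/...*, (2,0):-1/.XX/.O./O.., (2,1):+1/.XX/.O./.O., (2,2):+1/.XX/.O./..O
[.XX/.OO/...] X move#2: (0,0):-1/XXX/.OO/...*, (1,0):-1/.XX/XOO/..., (2,0):-1/.XX/.OO/X.., (2,1):-1/.XX/.OO/.X., (2,2):-1/.XX/.OO/..X
[XXX/.OO/...] O move#3: (1,0):+1/XXX/OOO/...*, (2,0):+1/XXX/.OO/O.., (2,1):+1/XXX/.OO/.O., (2,2):+1/XXX/.OO/..O
[XXX/OOO/...] end (terminal -1, X#4); searched .XX/.O./... to 6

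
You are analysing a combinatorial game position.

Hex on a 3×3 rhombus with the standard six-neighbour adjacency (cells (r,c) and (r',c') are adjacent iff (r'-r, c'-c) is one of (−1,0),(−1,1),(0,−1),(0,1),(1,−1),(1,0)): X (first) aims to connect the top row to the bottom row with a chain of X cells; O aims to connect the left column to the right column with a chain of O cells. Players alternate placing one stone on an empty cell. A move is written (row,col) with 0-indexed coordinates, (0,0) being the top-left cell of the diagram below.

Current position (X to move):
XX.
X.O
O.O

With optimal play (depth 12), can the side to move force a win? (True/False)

ply 1, X at XX./X.O/O.O | (0,2)=-1→XXX/X.O/O.O*; (1,1)=-1→XX./XXO/O.O; (2,1)=-1→XX./X.O/OXO
ply 2, O at XXX/X.O/O.O | (1,1)=+1→XXX/XOO/O.O*; (2,1)=+1→XXX/X.O/OOO
ply 3: XXX/XOO/O.O is terminal -1 (X); from XX./X.O/O.O depth 12

X winning at [XX./X.O/O.O]: False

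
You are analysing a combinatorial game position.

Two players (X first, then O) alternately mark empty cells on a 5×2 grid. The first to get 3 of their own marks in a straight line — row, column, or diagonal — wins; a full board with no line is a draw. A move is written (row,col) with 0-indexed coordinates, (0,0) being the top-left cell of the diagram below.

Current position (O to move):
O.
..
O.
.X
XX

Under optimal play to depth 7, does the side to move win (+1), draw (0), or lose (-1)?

ply 1, O at O./../O./.X/XX | (0,1)=-1→OO/../O./.X/XX; (1,0)=+1→O./O./O./.X/XX*; (1,1)=-1→O./.O/O./.X/XX; (2,1)=+0→O./../OO/.X/XX; (3,0)=-1→O./../O./OX/XX
ply 2: O./O./O./.X/XX is terminal -1 (X); from O./../O./.X/XX depth 7

value(O./../O./.X/XX, O) = +1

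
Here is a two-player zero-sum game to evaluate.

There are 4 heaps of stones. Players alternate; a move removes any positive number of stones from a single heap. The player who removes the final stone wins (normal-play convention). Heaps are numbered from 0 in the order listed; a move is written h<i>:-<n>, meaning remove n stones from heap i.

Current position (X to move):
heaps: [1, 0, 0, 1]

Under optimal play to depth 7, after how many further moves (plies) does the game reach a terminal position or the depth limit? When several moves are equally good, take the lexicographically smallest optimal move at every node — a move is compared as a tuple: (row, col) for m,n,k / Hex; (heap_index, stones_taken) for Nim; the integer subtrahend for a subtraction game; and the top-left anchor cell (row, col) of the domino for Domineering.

PV length from [(1,0,0,1)]: 2 plies

[(1,0,0,1)] X move#1: h0:-1:-1/(0,0,0,1)*, h3:-1:-1/(1,0,0,0)
[(0,0,0,1)] O move#2: h3:-1:+1/(0,0,0,0)*
[(0,0,0,0)] end (terminal -1, X#3); searched (1,0,0,1) to 7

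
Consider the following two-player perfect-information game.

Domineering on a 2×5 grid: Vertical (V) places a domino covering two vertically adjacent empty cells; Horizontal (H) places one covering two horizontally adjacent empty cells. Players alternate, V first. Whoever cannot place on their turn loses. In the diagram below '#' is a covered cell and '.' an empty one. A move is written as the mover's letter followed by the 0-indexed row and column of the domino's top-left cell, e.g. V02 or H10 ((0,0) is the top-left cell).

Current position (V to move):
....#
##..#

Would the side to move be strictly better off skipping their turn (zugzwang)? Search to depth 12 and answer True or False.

[....#/##..#] V move#1: V02:+1/..#.#/###.#*, V03:-1/...##/##.##
[..#.#/###.#] H move#2: H00:-1/###.#/###.#*
[###.#/###.#] V move#3: V03:+1/#####/#####*
[#####/#####] end (terminal -1, H#4); searched ....#/##..# to 12
suppose V passes — search the same position with H to move:
pass> [....#/##..#] H move#1: H00:-1/##..#/##..#, H01:-1/.##.#/##..#, H02:+1/..###/##..#*, H12:+1/....#/#####
pass> [..###/##..#] end (terminal -1, V#2); searched ....#/##..# to 12
for V: play +1, pass -1

zugzwang(....#/##..#, V) = False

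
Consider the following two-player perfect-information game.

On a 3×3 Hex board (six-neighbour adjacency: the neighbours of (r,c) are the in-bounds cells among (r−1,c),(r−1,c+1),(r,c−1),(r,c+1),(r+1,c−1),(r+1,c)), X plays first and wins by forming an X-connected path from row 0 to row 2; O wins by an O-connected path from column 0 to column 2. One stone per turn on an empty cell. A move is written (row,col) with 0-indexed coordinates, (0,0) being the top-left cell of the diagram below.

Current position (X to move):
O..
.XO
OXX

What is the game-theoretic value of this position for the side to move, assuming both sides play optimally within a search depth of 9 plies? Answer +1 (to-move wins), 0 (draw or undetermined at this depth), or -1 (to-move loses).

[O../.XO/OXX] X move#1: (0,1):+1/OX./.XO/OXX*, (0,2):+1/O.X/.XO/OXX, (1,0):+1/O../XXO/OXX
[OX./.XO/OXX] end (terminal -1, O#2); searched O../.XO/OXX to 9

value(O../.XO/OXX, X) = +1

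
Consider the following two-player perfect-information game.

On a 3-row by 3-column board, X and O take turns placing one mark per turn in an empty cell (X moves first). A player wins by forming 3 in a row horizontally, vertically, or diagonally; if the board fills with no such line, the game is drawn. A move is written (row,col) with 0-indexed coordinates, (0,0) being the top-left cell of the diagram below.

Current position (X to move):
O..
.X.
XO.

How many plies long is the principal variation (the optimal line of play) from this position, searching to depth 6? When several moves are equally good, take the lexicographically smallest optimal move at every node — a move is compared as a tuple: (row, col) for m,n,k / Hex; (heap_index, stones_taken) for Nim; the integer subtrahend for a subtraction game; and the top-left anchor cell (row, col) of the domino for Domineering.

PV length from [O../.X./XO.]: 1 ply

p1 X@[O../.X./XO.]: (0,1)[OX./.X./XO.]+0 (0,2)[O.X/.X./XO.]+1* (1,0)[O../XX./XO.]+1 (1,2)[O../.XX/XO.]+1 (2,2)[O../.X./XOX]+0
p2 O@[O.X/.X./XO.] terminal -1; root [O../.X./XO.] d6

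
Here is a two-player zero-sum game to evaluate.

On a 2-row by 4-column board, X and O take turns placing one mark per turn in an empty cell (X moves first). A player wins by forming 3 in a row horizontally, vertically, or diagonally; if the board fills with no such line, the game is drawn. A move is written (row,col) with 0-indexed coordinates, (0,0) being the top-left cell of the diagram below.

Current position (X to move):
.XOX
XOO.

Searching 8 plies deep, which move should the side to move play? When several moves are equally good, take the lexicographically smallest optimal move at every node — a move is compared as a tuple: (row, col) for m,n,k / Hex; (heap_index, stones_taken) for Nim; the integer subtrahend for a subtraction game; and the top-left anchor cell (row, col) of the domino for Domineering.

ply 1, X at .XOX/XOO. | (0,0)=-1→XXOX/XOO.; (1,3)=+0→.XOX/XOOX*
ply 2, O at .XOX/XOOX | (0,0)=+0→OXOX/XOOX*
ply 3: OXOX/XOOX is terminal +0 (X); from .XOX/XOO. depth 8

X's best at [.XOX/XOO.]: (1,3)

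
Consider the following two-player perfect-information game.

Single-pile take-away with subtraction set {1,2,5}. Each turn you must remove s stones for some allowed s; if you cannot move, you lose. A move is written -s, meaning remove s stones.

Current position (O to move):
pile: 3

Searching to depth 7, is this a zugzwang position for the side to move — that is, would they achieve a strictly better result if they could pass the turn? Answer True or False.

zugzwang(3, O) = True

ply 1, O at 3 | -1=-1→2*; -2=-1→1
ply 2, X at 2 | -1=-1→1; -2=+1→0*
ply 3: 0 is terminal -1 (O); from 3 depth 7
if O skipped the turn, X would face:
~ ply 1, X at 3 | -1=-1→2*; -2=-1→1
~ ply 2, O at 2 | -1=-1→1; -2=+1→0*
~ ply 3: 0 is terminal -1 (X); from 3 depth 7
compare (O): move=-1 vs pass=+1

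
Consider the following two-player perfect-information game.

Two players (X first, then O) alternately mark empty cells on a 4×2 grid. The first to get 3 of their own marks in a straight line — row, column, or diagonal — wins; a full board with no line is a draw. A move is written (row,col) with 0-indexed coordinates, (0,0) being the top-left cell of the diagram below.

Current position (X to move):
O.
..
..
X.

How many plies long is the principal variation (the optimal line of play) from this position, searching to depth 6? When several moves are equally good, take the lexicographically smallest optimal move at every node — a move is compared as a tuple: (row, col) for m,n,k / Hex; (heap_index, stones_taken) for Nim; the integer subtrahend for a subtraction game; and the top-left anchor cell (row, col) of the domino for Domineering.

PV length from [O./../../X.]: 6 plies

p1 X@[O./../../X.]: (0,1)[OX/../../X.]+0* (1,0)[O./X./../X.]+0 (1,1)[O./.X/../X.]+0 (2,0)[O./../X./X.]+0 (2,1)[O./../.X/X.]+0 (3,1)[O./../../XX]+0
p2 O@[OX/../../X.]: (1,0)[OX/O./../X.]+0* (1,1)[OX/.O/../X.]+0 (2,0)[OX/../O./X.]+0 (2,1)[OX/../.O/X.]+0 (3,1)[OX/../../XO]+0
p3 X@[OX/O./../X.]: (1,1)[OX/OX/../X.]-1 (2,0)[OX/O./X./X.]+0* (2,1)[OX/O./.X/X.]-1 (3,1)[OX/O./../XX]-1
p4 O@[OX/O./X./X.]: (1,1)[OX/OO/X./X.]+0* (2,1)[OX/O./XO/X.]+0 (3,1)[OX/O./X./XO]+0
p5 X@[OX/OO/X./X.]: (2,1)[OX/OO/XX/X.]+0* (3,1)[OX/OO/X./XX]+0
p6 O@[OX/OO/XX/X.]: (3,1)[OX/OO/XX/XO]+0*
p7 X@[OX/OO/XX/XO] terminal +0; root [O./../../X.] d6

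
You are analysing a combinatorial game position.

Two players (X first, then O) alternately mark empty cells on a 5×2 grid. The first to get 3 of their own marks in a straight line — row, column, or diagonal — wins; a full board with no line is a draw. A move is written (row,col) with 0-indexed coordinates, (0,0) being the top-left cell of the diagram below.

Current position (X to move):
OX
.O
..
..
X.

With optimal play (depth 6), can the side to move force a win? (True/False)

X winning at [OX/.O/../../X.]: False

ply 1, X at OX/.O/../../X. | (1,0)=+0→OX/XO/../../X.*; (2,0)=+0→OX/.O/X./../X.; (2,1)=+0→OX/.O/.X/../X.; (3,0)=+0→OX/.O/../X./X.; (3,1)=+0→OX/.O/../.X/X.; (4,1)=+0→OX/.O/../../XX
ply 2, O at OX/XO/../../X. | (2,0)=+0→OX/XO/O./../X.*; (2,1)=+0→OX/XO/.O/../X.; (3,0)=+0→OX/XO/../O./X.; (3,1)=+0→OX/XO/../.O/X.; (4,1)=+0→OX/XO/../../XO
ply 3, X at OX/XO/O./../X. | (2,1)=+0→OX/XO/OX/../X.*; (3,0)=+0→OX/XO/O./X./X.; (3,1)=+0→OX/XO/O./.X/X.; (4,1)=+0→OX/XO/O./../XX
ply 4, O at OX/XO/OX/../X. | (3,0)=+0→OX/XO/OX/O./X.*; (3,1)=+0→OX/XO/OX/.O/X.; (4,1)=+0→OX/XO/OX/../XO
ply 5, X at OX/XO/OX/O./X. | (3,1)=+0→OX/XO/OX/OX/X.*; (4,1)=+0→OX/XO/OX/O./XX
ply 6, O at OX/XO/OX/OX/X. | (4,1)=+0→OX/XO/OX/OX/XO*
ply 7: OX/XO/OX/OX/XO is terminal +0 (X); from OX/.O/../../X. depth 6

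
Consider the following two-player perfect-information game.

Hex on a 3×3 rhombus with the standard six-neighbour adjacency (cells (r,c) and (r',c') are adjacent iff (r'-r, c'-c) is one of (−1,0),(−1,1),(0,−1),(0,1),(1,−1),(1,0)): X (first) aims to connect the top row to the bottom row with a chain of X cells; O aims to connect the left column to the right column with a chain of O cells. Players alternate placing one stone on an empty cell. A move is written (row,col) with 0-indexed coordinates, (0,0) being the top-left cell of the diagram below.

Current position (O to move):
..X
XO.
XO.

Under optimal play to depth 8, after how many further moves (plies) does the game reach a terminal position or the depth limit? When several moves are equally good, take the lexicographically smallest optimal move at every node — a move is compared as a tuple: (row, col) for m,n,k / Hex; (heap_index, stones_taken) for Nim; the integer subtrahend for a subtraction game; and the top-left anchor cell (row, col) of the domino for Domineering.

[..X/XO./XO.] O move#1: (0,0):-1/O.X/XO./XO.*, (0,1):-1/.OX/XO./XO., (1,2):-1/..X/XOO/XO., (2,2):-1/..X/XO./XOO
[O.X/XO./XO.] X move#2: (0,1):+1/OXX/XO./XO.*, (1,2):+1/O.X/XOX/XO., (2,2):+1/O.X/XO./XOX
[OXX/XO./XO.] end (terminal -1, O#3); searched ..X/XO./XO. to 8

PV length from [..X/XO./XO.]: 2 plies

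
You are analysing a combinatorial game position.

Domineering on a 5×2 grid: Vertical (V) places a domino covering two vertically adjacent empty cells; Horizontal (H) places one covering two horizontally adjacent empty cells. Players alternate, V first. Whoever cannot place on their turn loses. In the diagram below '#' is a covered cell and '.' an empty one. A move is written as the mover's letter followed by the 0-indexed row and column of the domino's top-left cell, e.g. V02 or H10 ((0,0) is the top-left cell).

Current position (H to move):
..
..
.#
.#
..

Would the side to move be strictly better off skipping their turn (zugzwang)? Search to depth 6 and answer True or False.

zugzwang(../../.#/.#/.., H) = False

p1 H@[../../.#/.#/..]: H00[##/../.#/.#/..]+1* H10[../##/.#/.#/..]+1 H40[../../.#/.#/##]-1
p2 V@[##/../.#/.#/..]: V10[##/#./##/.#/..]-1* V20[##/../##/##/..]-1 V30[##/../.#/##/#.]-1
p3 H@[##/#./##/.#/..]: H40[##/#./##/.#/##]+1*
p4 V@[##/#./##/.#/##] terminal -1; root [../../.#/.#/..] d6
pass branch (V moves first from the same position):
  | p1 V@[../../.#/.#/..]: V00[#./#./.#/.#/..]+1* V01[.#/.#/.#/.#/..]+1 V10[../#./##/.#/..]+1 V20[../../##/##/..]-1 V30[../../.#/##/#.]-1
  | p2 H@[#./#./.#/.#/..]: H40[#./#./.#/.#/##]-1*
  | p3 V@[#./#./.#/.#/##]: V01[##/##/.#/.#/##]+1* V20[#./#./##/##/##]+1
  | p4 H@[##/##/.#/.#/##] terminal -1; root [../../.#/.#/..] d6
H moving scores +1; H passing scores -1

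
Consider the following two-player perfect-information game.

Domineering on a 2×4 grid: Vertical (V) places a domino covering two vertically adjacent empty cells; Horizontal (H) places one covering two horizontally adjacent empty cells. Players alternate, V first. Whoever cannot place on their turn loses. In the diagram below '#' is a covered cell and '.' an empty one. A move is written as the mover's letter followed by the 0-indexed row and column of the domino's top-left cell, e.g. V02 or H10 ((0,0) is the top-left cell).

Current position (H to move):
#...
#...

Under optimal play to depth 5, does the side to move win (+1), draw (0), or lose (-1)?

value(#.../#..., H) = +1

[#.../#...] H move#1: H01:+1/###./#...*, H02:+1/#.##/#..., H11:+1/#.../###., H12:+1/#.../#.##
[###./#...] V move#2: V03:-1/####/#..#*
[####/#..#] H move#3: H11:+1/####/####*
[####/####] end (terminal -1, V#4); searched #.../#... to 5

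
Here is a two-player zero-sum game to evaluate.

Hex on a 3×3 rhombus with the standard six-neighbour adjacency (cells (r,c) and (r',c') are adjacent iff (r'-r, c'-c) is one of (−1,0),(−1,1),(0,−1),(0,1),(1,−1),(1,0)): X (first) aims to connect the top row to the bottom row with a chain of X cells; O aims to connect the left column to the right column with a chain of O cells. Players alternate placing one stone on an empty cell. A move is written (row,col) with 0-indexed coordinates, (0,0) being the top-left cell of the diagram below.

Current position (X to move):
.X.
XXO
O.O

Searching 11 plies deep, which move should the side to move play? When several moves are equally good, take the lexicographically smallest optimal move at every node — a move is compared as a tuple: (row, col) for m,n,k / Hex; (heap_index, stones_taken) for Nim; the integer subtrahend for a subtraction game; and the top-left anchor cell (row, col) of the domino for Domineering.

[.X./XXO/O.O] X move#1: (0,0):-1/XX./XXO/O.O, (0,2):-1/.XX/XXO/O.O, (2,1):+1/.X./XXO/OXO*
[.X./XXO/OXO] end (terminal -1, O#2); searched .X./XXO/O.O to 11

X's best at [.X./XXO/O.O]: (2,1)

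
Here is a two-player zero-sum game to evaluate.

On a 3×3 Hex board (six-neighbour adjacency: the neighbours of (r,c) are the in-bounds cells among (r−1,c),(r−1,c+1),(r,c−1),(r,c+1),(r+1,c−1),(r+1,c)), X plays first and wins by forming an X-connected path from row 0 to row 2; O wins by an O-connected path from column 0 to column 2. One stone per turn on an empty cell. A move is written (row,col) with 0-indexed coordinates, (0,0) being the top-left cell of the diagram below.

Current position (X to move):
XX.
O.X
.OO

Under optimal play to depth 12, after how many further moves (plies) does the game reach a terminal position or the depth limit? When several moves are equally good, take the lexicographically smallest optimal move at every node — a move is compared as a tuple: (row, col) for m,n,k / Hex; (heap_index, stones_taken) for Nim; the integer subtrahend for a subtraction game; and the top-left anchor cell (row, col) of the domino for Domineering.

p1 X@[XX./O.X/.OO]: (0,2)[XXX/O.X/.OO]-1* (1,1)[XX./OXX/.OO]-1 (2,0)[XX./O.X/XOO]-1
p2 O@[XXX/O.X/.OO]: (1,1)[XXX/OOX/.OO]+1* (2,0)[XXX/O.X/OOO]+1
p3 X@[XXX/OOX/.OO] terminal -1; root [XX./O.X/.OO] d12

PV length from [XX./O.X/.OO]: 2 plies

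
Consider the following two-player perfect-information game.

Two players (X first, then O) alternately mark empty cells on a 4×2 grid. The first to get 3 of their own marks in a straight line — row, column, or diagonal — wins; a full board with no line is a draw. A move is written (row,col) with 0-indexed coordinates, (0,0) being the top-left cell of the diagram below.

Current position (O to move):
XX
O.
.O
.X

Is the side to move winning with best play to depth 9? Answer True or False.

ply 1, O at XX/O./.O/.X | (1,1)=+0→XX/OO/.O/.X*; (2,0)=+0→XX/O./OO/.X; (3,0)=+0→XX/O./.O/OX
ply 2, X at XX/OO/.O/.X | (2,0)=+0→XX/OO/XO/.X*; (3,0)=+0→XX/OO/.O/XX
ply 3, O at XX/OO/XO/.X | (3,0)=+0→XX/OO/XO/OX*
ply 4: XX/OO/XO/OX is terminal +0 (X); from XX/O./.O/.X depth 9

O winning at [XX/O./.O/.X]: False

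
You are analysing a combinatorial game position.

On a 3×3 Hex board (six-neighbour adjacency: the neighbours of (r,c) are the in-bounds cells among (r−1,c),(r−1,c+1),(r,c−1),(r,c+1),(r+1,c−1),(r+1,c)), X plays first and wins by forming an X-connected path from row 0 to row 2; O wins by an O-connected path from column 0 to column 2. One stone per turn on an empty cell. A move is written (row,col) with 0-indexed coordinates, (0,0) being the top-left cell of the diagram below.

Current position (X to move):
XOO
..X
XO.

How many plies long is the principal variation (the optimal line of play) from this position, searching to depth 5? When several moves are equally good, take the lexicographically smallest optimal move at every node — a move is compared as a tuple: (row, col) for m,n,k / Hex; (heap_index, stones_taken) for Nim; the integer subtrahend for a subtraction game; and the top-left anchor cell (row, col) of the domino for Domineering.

PV length from [XOO/..X/XO.]: 1 ply

[XOO/..X/XO.] X move#1: (1,0):+1/XOO/X.X/XO.*, (1,1):-1/XOO/.XX/XO., (2,2):-1/XOO/..X/XOX
[XOO/X.X/XO.] end (terminal -1, O#2); searched XOO/..X/XO. to 5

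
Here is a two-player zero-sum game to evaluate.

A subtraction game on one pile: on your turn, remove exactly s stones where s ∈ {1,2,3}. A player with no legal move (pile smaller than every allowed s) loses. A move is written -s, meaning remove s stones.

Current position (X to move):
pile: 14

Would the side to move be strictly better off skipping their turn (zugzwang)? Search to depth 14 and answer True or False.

ply 1, X at 14 | -1=-1→13; -2=+1→12*; -3=-1→11
ply 2, O at 12 | -1=-1→11*; -2=-1→10; -3=-1→9
ply 3, X at 11 | -1=-1→10; -2=-1→9; -3=+1→8*
ply 4, O at 8 | -1=-1→7*; -2=-1→6; -3=-1→5
ply 5, X at 7 | -1=-1→6; -2=-1→5; -3=+1→4*
ply 6, O at 4 | -1=-1→3*; -2=-1→2; -3=-1→1
ply 7, X at 3 | -1=-1→2; -2=-1→1; -3=+1→0*
ply 8: 0 is terminal -1 (O); from 14 depth 14
pass branch (O moves first from the same position):
  | ply 1, O at 14 | -1=-1→13; -2=+1→12*; -3=-1→11
  | ply 2, X at 12 | -1=-1→11*; -2=-1→10; -3=-1→9
  | ply 3, O at 11 | -1=-1→10; -2=-1→9; -3=+1→8*
  | ply 4, X at 8 | -1=-1→7*; -2=-1→6; -3=-1→5
  | ply 5, O at 7 | -1=-1→6; -2=-1→5; -3=+1→4*
  | ply 6, X at 4 | -1=-1→3*; -2=-1→2; -3=-1→1
  | ply 7, O at 3 | -1=-1→2; -2=-1→1; -3=+1→0*
  | ply 8: 0 is terminal -1 (X); from 14 depth 14
X moving scores +1; X passing scores -1

zugzwang(14, X) = False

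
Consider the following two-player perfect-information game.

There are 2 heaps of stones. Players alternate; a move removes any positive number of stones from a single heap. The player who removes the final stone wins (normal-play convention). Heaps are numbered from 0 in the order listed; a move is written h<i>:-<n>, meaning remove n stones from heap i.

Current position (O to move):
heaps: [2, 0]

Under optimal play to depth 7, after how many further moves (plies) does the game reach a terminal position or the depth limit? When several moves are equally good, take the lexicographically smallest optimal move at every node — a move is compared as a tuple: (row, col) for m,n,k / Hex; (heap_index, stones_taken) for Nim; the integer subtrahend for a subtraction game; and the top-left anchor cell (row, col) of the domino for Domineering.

[(2,0)] O move#1: h0:-1:-1/(1,0), h0:-2:+1/(0,0)*
[(0,0)] end (terminal -1, X#2); searched (2,0) to 7

PV length from [(2,0)]: 1 ply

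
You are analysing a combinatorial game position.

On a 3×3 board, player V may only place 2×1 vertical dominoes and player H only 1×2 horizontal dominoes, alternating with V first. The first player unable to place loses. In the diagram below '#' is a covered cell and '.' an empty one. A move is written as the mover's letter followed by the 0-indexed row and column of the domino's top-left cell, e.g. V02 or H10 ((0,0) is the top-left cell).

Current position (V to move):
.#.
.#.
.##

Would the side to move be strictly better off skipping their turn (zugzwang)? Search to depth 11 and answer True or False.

ply 1, V at .#./.#./.## | V00=+1→##./##./.##*; V02=+1→.##/.##/.##; V10=+1→.#./##./###
ply 2: ##./##./.## is terminal -1 (H); from .#./.#./.## depth 11
if V skipped the turn, H would face:
~ ply 1: .#./.#./.## is terminal -1 (H); from .#./.#./.## depth 11
compare (V): move=+1 vs pass=+1

zugzwang(.#./.#./.##, V) = False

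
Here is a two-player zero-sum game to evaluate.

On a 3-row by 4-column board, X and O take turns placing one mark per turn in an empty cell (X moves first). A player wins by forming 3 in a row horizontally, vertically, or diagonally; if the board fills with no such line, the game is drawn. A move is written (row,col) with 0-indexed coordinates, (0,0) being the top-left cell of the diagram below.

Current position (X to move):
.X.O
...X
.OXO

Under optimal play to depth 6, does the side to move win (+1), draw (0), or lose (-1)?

[.X.O/...X/.OXO] X move#1: (0,0):-1/XX.O/...X/.OXO, (0,2):-1/.XXO/...X/.OXO, (1,0):-1/.X.O/X..X/.OXO, (1,1):-1/.X.O/.X.X/.OXO, (1,2):+1/.X.O/..XX/.OXO*, (2,0):-1/.X.O/...X/XOXO
[.X.O/..XX/.OXO] O move#2: (0,0):-1/OX.O/..XX/.OXO*, (0,2):-1/.XOO/..XX/.OXO, (1,0):-1/.X.O/O.XX/.OXO, (1,1):-1/.X.O/.OXX/.OXO, (2,0):-1/.X.O/..XX/OOXO
[OX.O/..XX/.OXO] X move#3: (0,2):+1/OXXO/..XX/.OXO*, (1,0):+1/OX.O/X.XX/.OXO, (1,1):+1/OX.O/.XXX/.OXO, (2,0):+1/OX.O/..XX/XOXO
[OXXO/..XX/.OXO] end (terminal -1, O#4); searched .X.O/...X/.OXO to 6

value(.X.O/...X/.OXO, X) = +1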